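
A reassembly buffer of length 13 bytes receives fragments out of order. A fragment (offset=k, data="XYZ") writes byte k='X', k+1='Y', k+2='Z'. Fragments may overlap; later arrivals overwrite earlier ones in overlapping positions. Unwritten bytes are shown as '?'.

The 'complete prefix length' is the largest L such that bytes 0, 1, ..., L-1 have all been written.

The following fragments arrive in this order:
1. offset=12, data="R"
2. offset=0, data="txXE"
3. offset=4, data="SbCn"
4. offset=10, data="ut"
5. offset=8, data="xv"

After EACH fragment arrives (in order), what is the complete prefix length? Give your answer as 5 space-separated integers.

Fragment 1: offset=12 data="R" -> buffer=????????????R -> prefix_len=0
Fragment 2: offset=0 data="txXE" -> buffer=txXE????????R -> prefix_len=4
Fragment 3: offset=4 data="SbCn" -> buffer=txXESbCn????R -> prefix_len=8
Fragment 4: offset=10 data="ut" -> buffer=txXESbCn??utR -> prefix_len=8
Fragment 5: offset=8 data="xv" -> buffer=txXESbCnxvutR -> prefix_len=13

Answer: 0 4 8 8 13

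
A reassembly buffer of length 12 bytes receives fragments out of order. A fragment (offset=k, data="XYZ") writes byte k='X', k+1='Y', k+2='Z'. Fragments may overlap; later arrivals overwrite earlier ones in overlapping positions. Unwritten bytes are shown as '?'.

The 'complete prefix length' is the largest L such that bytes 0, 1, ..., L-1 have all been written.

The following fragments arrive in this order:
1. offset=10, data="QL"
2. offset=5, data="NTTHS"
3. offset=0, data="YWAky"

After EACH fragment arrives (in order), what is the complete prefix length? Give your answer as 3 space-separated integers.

Answer: 0 0 12

Derivation:
Fragment 1: offset=10 data="QL" -> buffer=??????????QL -> prefix_len=0
Fragment 2: offset=5 data="NTTHS" -> buffer=?????NTTHSQL -> prefix_len=0
Fragment 3: offset=0 data="YWAky" -> buffer=YWAkyNTTHSQL -> prefix_len=12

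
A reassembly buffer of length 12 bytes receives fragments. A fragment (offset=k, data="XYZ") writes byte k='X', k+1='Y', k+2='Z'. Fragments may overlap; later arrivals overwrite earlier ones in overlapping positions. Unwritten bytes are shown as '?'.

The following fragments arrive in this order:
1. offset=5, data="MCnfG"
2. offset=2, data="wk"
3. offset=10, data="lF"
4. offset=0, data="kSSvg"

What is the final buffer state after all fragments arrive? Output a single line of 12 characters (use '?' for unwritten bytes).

Fragment 1: offset=5 data="MCnfG" -> buffer=?????MCnfG??
Fragment 2: offset=2 data="wk" -> buffer=??wk?MCnfG??
Fragment 3: offset=10 data="lF" -> buffer=??wk?MCnfGlF
Fragment 4: offset=0 data="kSSvg" -> buffer=kSSvgMCnfGlF

Answer: kSSvgMCnfGlF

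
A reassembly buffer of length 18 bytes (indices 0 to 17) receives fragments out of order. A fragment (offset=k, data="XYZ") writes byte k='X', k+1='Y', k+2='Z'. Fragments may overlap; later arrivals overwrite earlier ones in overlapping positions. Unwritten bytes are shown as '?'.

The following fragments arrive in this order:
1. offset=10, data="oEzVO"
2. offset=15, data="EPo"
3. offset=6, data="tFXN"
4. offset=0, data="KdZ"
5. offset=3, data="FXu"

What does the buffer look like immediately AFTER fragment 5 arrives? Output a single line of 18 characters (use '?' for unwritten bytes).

Answer: KdZFXutFXNoEzVOEPo

Derivation:
Fragment 1: offset=10 data="oEzVO" -> buffer=??????????oEzVO???
Fragment 2: offset=15 data="EPo" -> buffer=??????????oEzVOEPo
Fragment 3: offset=6 data="tFXN" -> buffer=??????tFXNoEzVOEPo
Fragment 4: offset=0 data="KdZ" -> buffer=KdZ???tFXNoEzVOEPo
Fragment 5: offset=3 data="FXu" -> buffer=KdZFXutFXNoEzVOEPo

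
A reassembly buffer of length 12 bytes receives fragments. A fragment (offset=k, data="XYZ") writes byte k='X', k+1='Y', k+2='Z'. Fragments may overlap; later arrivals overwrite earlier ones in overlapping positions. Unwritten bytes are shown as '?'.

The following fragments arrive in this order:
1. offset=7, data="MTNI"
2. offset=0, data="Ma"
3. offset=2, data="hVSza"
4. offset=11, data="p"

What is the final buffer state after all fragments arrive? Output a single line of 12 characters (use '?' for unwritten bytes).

Answer: MahVSzaMTNIp

Derivation:
Fragment 1: offset=7 data="MTNI" -> buffer=???????MTNI?
Fragment 2: offset=0 data="Ma" -> buffer=Ma?????MTNI?
Fragment 3: offset=2 data="hVSza" -> buffer=MahVSzaMTNI?
Fragment 4: offset=11 data="p" -> buffer=MahVSzaMTNIp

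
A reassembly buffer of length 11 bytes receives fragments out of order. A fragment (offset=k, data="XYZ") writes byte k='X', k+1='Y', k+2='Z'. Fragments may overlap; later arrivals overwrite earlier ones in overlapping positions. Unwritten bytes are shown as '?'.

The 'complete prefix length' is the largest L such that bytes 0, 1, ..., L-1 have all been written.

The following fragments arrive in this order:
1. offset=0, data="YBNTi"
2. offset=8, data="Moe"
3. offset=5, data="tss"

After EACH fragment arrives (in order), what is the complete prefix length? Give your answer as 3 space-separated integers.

Answer: 5 5 11

Derivation:
Fragment 1: offset=0 data="YBNTi" -> buffer=YBNTi?????? -> prefix_len=5
Fragment 2: offset=8 data="Moe" -> buffer=YBNTi???Moe -> prefix_len=5
Fragment 3: offset=5 data="tss" -> buffer=YBNTitssMoe -> prefix_len=11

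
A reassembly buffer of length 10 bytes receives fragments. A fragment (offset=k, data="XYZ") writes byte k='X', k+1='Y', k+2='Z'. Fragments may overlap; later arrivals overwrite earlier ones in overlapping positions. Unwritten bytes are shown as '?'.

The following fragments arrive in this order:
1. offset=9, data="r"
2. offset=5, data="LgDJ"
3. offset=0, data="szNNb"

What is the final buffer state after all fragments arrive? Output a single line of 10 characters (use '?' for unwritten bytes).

Fragment 1: offset=9 data="r" -> buffer=?????????r
Fragment 2: offset=5 data="LgDJ" -> buffer=?????LgDJr
Fragment 3: offset=0 data="szNNb" -> buffer=szNNbLgDJr

Answer: szNNbLgDJr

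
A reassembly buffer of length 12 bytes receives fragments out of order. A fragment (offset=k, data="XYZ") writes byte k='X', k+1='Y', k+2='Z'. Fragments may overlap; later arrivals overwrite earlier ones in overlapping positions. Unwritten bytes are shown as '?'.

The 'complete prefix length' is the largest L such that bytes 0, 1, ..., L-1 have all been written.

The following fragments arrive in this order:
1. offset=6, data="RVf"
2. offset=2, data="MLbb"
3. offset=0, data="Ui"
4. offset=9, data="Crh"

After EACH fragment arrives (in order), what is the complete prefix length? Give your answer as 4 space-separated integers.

Answer: 0 0 9 12

Derivation:
Fragment 1: offset=6 data="RVf" -> buffer=??????RVf??? -> prefix_len=0
Fragment 2: offset=2 data="MLbb" -> buffer=??MLbbRVf??? -> prefix_len=0
Fragment 3: offset=0 data="Ui" -> buffer=UiMLbbRVf??? -> prefix_len=9
Fragment 4: offset=9 data="Crh" -> buffer=UiMLbbRVfCrh -> prefix_len=12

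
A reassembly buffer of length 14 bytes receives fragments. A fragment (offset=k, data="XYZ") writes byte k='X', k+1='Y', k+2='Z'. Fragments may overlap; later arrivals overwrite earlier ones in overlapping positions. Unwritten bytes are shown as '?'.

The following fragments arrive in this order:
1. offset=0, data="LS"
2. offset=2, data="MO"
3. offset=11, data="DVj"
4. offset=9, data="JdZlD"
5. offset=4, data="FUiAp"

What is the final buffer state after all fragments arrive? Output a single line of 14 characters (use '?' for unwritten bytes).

Fragment 1: offset=0 data="LS" -> buffer=LS????????????
Fragment 2: offset=2 data="MO" -> buffer=LSMO??????????
Fragment 3: offset=11 data="DVj" -> buffer=LSMO???????DVj
Fragment 4: offset=9 data="JdZlD" -> buffer=LSMO?????JdZlD
Fragment 5: offset=4 data="FUiAp" -> buffer=LSMOFUiApJdZlD

Answer: LSMOFUiApJdZlD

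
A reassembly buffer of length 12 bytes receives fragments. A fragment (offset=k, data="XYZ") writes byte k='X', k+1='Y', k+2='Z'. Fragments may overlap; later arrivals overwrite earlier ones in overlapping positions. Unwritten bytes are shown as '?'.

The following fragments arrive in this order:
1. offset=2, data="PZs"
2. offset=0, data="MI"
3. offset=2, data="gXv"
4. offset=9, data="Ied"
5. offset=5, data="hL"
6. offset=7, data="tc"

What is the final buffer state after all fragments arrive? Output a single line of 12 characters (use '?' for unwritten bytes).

Fragment 1: offset=2 data="PZs" -> buffer=??PZs???????
Fragment 2: offset=0 data="MI" -> buffer=MIPZs???????
Fragment 3: offset=2 data="gXv" -> buffer=MIgXv???????
Fragment 4: offset=9 data="Ied" -> buffer=MIgXv????Ied
Fragment 5: offset=5 data="hL" -> buffer=MIgXvhL??Ied
Fragment 6: offset=7 data="tc" -> buffer=MIgXvhLtcIed

Answer: MIgXvhLtcIed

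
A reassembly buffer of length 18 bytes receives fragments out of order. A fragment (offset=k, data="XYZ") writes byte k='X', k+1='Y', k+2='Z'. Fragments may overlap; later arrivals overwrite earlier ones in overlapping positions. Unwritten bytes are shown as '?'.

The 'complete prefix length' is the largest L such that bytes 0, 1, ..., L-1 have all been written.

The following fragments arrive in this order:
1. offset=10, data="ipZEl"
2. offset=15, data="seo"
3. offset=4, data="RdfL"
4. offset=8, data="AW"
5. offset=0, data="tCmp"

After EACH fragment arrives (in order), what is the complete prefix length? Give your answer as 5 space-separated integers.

Answer: 0 0 0 0 18

Derivation:
Fragment 1: offset=10 data="ipZEl" -> buffer=??????????ipZEl??? -> prefix_len=0
Fragment 2: offset=15 data="seo" -> buffer=??????????ipZElseo -> prefix_len=0
Fragment 3: offset=4 data="RdfL" -> buffer=????RdfL??ipZElseo -> prefix_len=0
Fragment 4: offset=8 data="AW" -> buffer=????RdfLAWipZElseo -> prefix_len=0
Fragment 5: offset=0 data="tCmp" -> buffer=tCmpRdfLAWipZElseo -> prefix_len=18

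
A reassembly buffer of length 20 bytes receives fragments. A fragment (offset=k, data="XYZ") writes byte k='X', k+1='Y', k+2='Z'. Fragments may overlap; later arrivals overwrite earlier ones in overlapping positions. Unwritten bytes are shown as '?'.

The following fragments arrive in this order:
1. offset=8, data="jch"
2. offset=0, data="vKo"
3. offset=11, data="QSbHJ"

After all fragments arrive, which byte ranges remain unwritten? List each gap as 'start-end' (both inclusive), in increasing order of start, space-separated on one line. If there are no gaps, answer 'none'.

Answer: 3-7 16-19

Derivation:
Fragment 1: offset=8 len=3
Fragment 2: offset=0 len=3
Fragment 3: offset=11 len=5
Gaps: 3-7 16-19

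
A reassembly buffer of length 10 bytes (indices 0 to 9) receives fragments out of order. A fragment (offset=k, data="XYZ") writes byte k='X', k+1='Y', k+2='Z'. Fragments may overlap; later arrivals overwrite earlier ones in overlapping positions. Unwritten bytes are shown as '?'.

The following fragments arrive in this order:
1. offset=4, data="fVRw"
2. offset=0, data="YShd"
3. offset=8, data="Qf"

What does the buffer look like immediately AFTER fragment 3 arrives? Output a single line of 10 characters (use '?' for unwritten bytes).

Answer: YShdfVRwQf

Derivation:
Fragment 1: offset=4 data="fVRw" -> buffer=????fVRw??
Fragment 2: offset=0 data="YShd" -> buffer=YShdfVRw??
Fragment 3: offset=8 data="Qf" -> buffer=YShdfVRwQf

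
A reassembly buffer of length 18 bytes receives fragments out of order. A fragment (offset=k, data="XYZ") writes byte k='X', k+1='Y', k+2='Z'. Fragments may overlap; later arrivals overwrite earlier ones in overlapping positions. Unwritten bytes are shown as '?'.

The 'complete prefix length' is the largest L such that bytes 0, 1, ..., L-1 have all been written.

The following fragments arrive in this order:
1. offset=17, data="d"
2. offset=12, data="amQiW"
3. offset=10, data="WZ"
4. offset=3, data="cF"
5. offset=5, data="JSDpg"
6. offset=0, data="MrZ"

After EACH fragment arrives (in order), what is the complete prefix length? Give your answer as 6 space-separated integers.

Answer: 0 0 0 0 0 18

Derivation:
Fragment 1: offset=17 data="d" -> buffer=?????????????????d -> prefix_len=0
Fragment 2: offset=12 data="amQiW" -> buffer=????????????amQiWd -> prefix_len=0
Fragment 3: offset=10 data="WZ" -> buffer=??????????WZamQiWd -> prefix_len=0
Fragment 4: offset=3 data="cF" -> buffer=???cF?????WZamQiWd -> prefix_len=0
Fragment 5: offset=5 data="JSDpg" -> buffer=???cFJSDpgWZamQiWd -> prefix_len=0
Fragment 6: offset=0 data="MrZ" -> buffer=MrZcFJSDpgWZamQiWd -> prefix_len=18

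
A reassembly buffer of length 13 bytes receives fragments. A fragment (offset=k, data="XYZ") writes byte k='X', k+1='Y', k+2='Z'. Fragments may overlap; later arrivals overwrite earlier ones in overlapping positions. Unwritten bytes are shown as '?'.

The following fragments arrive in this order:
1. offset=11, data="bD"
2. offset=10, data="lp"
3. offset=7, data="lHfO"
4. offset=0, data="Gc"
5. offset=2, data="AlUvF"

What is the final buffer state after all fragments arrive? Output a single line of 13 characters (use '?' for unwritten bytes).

Answer: GcAlUvFlHfOpD

Derivation:
Fragment 1: offset=11 data="bD" -> buffer=???????????bD
Fragment 2: offset=10 data="lp" -> buffer=??????????lpD
Fragment 3: offset=7 data="lHfO" -> buffer=???????lHfOpD
Fragment 4: offset=0 data="Gc" -> buffer=Gc?????lHfOpD
Fragment 5: offset=2 data="AlUvF" -> buffer=GcAlUvFlHfOpD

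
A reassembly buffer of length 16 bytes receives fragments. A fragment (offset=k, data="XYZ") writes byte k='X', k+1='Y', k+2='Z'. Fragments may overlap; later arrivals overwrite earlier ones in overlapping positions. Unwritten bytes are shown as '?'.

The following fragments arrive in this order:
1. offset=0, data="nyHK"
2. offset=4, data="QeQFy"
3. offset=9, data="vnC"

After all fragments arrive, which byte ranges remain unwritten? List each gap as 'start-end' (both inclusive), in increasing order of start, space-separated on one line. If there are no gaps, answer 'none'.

Answer: 12-15

Derivation:
Fragment 1: offset=0 len=4
Fragment 2: offset=4 len=5
Fragment 3: offset=9 len=3
Gaps: 12-15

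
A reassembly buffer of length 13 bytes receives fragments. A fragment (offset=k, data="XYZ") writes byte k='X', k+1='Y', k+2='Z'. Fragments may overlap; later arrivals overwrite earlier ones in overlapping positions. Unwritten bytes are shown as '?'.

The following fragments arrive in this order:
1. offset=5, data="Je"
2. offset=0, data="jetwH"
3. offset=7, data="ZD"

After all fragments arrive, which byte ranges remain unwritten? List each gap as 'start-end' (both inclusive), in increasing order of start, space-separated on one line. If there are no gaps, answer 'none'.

Answer: 9-12

Derivation:
Fragment 1: offset=5 len=2
Fragment 2: offset=0 len=5
Fragment 3: offset=7 len=2
Gaps: 9-12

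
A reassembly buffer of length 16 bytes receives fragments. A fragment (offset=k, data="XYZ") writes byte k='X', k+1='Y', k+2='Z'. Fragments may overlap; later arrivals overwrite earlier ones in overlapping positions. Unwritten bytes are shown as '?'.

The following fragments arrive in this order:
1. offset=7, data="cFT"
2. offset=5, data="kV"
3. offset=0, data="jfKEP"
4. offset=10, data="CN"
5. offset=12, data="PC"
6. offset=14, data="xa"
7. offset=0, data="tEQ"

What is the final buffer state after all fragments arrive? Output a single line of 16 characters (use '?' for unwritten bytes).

Fragment 1: offset=7 data="cFT" -> buffer=???????cFT??????
Fragment 2: offset=5 data="kV" -> buffer=?????kVcFT??????
Fragment 3: offset=0 data="jfKEP" -> buffer=jfKEPkVcFT??????
Fragment 4: offset=10 data="CN" -> buffer=jfKEPkVcFTCN????
Fragment 5: offset=12 data="PC" -> buffer=jfKEPkVcFTCNPC??
Fragment 6: offset=14 data="xa" -> buffer=jfKEPkVcFTCNPCxa
Fragment 7: offset=0 data="tEQ" -> buffer=tEQEPkVcFTCNPCxa

Answer: tEQEPkVcFTCNPCxa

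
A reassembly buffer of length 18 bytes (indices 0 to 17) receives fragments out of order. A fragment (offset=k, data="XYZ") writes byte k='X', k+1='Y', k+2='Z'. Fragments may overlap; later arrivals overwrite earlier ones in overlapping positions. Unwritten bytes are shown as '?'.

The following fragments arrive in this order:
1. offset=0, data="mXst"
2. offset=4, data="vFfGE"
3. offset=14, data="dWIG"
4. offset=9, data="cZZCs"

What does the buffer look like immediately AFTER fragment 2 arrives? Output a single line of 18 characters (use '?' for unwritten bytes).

Answer: mXstvFfGE?????????

Derivation:
Fragment 1: offset=0 data="mXst" -> buffer=mXst??????????????
Fragment 2: offset=4 data="vFfGE" -> buffer=mXstvFfGE?????????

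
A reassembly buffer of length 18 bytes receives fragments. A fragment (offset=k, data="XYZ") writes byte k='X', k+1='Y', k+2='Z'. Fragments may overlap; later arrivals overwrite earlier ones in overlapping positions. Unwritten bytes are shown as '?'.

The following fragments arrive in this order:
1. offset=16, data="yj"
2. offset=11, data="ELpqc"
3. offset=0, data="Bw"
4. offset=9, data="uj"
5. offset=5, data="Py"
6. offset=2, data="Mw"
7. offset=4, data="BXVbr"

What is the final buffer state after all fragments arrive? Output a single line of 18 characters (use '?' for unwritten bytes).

Answer: BwMwBXVbrujELpqcyj

Derivation:
Fragment 1: offset=16 data="yj" -> buffer=????????????????yj
Fragment 2: offset=11 data="ELpqc" -> buffer=???????????ELpqcyj
Fragment 3: offset=0 data="Bw" -> buffer=Bw?????????ELpqcyj
Fragment 4: offset=9 data="uj" -> buffer=Bw???????ujELpqcyj
Fragment 5: offset=5 data="Py" -> buffer=Bw???Py??ujELpqcyj
Fragment 6: offset=2 data="Mw" -> buffer=BwMw?Py??ujELpqcyj
Fragment 7: offset=4 data="BXVbr" -> buffer=BwMwBXVbrujELpqcyj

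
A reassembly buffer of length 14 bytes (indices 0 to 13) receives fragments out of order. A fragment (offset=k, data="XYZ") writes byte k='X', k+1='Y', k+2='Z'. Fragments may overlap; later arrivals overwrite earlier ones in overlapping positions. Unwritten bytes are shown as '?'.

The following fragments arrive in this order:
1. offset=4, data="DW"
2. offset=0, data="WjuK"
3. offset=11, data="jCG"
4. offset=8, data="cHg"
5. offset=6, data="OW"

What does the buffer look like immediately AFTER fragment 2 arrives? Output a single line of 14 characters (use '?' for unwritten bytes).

Fragment 1: offset=4 data="DW" -> buffer=????DW????????
Fragment 2: offset=0 data="WjuK" -> buffer=WjuKDW????????

Answer: WjuKDW????????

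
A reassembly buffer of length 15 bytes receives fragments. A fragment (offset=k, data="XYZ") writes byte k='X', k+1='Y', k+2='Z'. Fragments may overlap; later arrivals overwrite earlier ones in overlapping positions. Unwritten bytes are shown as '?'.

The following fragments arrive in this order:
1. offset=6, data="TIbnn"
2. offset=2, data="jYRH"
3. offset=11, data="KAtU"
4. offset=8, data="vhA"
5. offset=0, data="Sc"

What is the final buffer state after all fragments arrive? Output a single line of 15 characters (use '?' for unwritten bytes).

Answer: ScjYRHTIvhAKAtU

Derivation:
Fragment 1: offset=6 data="TIbnn" -> buffer=??????TIbnn????
Fragment 2: offset=2 data="jYRH" -> buffer=??jYRHTIbnn????
Fragment 3: offset=11 data="KAtU" -> buffer=??jYRHTIbnnKAtU
Fragment 4: offset=8 data="vhA" -> buffer=??jYRHTIvhAKAtU
Fragment 5: offset=0 data="Sc" -> buffer=ScjYRHTIvhAKAtU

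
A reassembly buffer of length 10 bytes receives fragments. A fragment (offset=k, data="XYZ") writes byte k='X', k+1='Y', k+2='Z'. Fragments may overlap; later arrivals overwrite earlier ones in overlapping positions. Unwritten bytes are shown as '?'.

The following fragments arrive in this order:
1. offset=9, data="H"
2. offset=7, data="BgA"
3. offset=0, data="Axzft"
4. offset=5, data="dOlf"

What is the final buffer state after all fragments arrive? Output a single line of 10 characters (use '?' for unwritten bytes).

Fragment 1: offset=9 data="H" -> buffer=?????????H
Fragment 2: offset=7 data="BgA" -> buffer=???????BgA
Fragment 3: offset=0 data="Axzft" -> buffer=Axzft??BgA
Fragment 4: offset=5 data="dOlf" -> buffer=AxzftdOlfA

Answer: AxzftdOlfA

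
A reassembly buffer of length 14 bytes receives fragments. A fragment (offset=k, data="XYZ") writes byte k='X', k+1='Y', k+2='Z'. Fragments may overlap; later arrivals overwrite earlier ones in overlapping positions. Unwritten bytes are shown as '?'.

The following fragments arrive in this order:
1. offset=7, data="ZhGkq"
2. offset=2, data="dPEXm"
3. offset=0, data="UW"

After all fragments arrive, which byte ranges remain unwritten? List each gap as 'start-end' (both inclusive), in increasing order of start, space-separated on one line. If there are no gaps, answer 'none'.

Answer: 12-13

Derivation:
Fragment 1: offset=7 len=5
Fragment 2: offset=2 len=5
Fragment 3: offset=0 len=2
Gaps: 12-13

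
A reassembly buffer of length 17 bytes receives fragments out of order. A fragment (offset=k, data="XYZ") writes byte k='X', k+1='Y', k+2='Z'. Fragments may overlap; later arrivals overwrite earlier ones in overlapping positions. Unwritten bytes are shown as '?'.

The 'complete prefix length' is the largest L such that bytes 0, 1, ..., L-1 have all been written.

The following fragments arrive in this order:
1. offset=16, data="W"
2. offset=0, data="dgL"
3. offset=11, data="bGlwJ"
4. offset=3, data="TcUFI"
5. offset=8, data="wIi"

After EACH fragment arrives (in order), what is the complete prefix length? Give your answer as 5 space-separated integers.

Fragment 1: offset=16 data="W" -> buffer=????????????????W -> prefix_len=0
Fragment 2: offset=0 data="dgL" -> buffer=dgL?????????????W -> prefix_len=3
Fragment 3: offset=11 data="bGlwJ" -> buffer=dgL????????bGlwJW -> prefix_len=3
Fragment 4: offset=3 data="TcUFI" -> buffer=dgLTcUFI???bGlwJW -> prefix_len=8
Fragment 5: offset=8 data="wIi" -> buffer=dgLTcUFIwIibGlwJW -> prefix_len=17

Answer: 0 3 3 8 17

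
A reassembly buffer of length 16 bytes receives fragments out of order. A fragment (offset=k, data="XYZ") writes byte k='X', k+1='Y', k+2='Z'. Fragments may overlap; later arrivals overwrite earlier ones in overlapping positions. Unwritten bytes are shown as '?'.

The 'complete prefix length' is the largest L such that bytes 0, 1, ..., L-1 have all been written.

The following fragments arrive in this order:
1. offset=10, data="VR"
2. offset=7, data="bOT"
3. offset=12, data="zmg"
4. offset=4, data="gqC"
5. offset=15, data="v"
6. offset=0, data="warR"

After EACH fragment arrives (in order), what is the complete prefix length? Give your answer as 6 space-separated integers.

Fragment 1: offset=10 data="VR" -> buffer=??????????VR???? -> prefix_len=0
Fragment 2: offset=7 data="bOT" -> buffer=???????bOTVR???? -> prefix_len=0
Fragment 3: offset=12 data="zmg" -> buffer=???????bOTVRzmg? -> prefix_len=0
Fragment 4: offset=4 data="gqC" -> buffer=????gqCbOTVRzmg? -> prefix_len=0
Fragment 5: offset=15 data="v" -> buffer=????gqCbOTVRzmgv -> prefix_len=0
Fragment 6: offset=0 data="warR" -> buffer=warRgqCbOTVRzmgv -> prefix_len=16

Answer: 0 0 0 0 0 16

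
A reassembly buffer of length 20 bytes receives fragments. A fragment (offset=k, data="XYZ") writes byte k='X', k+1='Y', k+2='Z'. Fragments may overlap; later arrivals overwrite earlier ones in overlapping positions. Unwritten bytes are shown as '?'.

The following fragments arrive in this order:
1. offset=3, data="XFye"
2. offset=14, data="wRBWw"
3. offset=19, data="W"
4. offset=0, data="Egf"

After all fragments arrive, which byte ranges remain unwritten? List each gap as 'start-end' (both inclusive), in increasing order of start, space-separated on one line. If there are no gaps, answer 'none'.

Fragment 1: offset=3 len=4
Fragment 2: offset=14 len=5
Fragment 3: offset=19 len=1
Fragment 4: offset=0 len=3
Gaps: 7-13

Answer: 7-13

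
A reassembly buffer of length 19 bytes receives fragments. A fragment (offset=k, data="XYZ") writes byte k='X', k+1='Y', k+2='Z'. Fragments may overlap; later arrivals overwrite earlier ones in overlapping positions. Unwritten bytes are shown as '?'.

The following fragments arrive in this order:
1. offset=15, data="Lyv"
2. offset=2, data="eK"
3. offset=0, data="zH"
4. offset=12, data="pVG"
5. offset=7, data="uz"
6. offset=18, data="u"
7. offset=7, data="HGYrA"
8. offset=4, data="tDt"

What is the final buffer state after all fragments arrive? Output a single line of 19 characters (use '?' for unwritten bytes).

Answer: zHeKtDtHGYrApVGLyvu

Derivation:
Fragment 1: offset=15 data="Lyv" -> buffer=???????????????Lyv?
Fragment 2: offset=2 data="eK" -> buffer=??eK???????????Lyv?
Fragment 3: offset=0 data="zH" -> buffer=zHeK???????????Lyv?
Fragment 4: offset=12 data="pVG" -> buffer=zHeK????????pVGLyv?
Fragment 5: offset=7 data="uz" -> buffer=zHeK???uz???pVGLyv?
Fragment 6: offset=18 data="u" -> buffer=zHeK???uz???pVGLyvu
Fragment 7: offset=7 data="HGYrA" -> buffer=zHeK???HGYrApVGLyvu
Fragment 8: offset=4 data="tDt" -> buffer=zHeKtDtHGYrApVGLyvu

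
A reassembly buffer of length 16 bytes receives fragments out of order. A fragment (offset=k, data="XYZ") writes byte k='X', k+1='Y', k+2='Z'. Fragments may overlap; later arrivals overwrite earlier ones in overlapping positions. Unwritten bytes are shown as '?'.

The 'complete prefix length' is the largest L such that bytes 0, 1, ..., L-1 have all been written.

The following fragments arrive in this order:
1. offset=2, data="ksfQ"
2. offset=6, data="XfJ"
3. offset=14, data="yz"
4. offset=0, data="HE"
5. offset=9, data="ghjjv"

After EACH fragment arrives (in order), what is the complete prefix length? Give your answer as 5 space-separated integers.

Answer: 0 0 0 9 16

Derivation:
Fragment 1: offset=2 data="ksfQ" -> buffer=??ksfQ?????????? -> prefix_len=0
Fragment 2: offset=6 data="XfJ" -> buffer=??ksfQXfJ??????? -> prefix_len=0
Fragment 3: offset=14 data="yz" -> buffer=??ksfQXfJ?????yz -> prefix_len=0
Fragment 4: offset=0 data="HE" -> buffer=HEksfQXfJ?????yz -> prefix_len=9
Fragment 5: offset=9 data="ghjjv" -> buffer=HEksfQXfJghjjvyz -> prefix_len=16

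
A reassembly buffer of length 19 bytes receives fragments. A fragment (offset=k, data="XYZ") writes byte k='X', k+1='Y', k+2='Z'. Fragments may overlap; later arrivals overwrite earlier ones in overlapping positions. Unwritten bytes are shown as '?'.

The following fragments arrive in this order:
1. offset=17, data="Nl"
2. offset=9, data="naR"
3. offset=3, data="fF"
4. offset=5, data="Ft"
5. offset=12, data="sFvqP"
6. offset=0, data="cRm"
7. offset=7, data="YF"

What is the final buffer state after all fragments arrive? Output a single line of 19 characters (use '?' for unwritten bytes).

Answer: cRmfFFtYFnaRsFvqPNl

Derivation:
Fragment 1: offset=17 data="Nl" -> buffer=?????????????????Nl
Fragment 2: offset=9 data="naR" -> buffer=?????????naR?????Nl
Fragment 3: offset=3 data="fF" -> buffer=???fF????naR?????Nl
Fragment 4: offset=5 data="Ft" -> buffer=???fFFt??naR?????Nl
Fragment 5: offset=12 data="sFvqP" -> buffer=???fFFt??naRsFvqPNl
Fragment 6: offset=0 data="cRm" -> buffer=cRmfFFt??naRsFvqPNl
Fragment 7: offset=7 data="YF" -> buffer=cRmfFFtYFnaRsFvqPNl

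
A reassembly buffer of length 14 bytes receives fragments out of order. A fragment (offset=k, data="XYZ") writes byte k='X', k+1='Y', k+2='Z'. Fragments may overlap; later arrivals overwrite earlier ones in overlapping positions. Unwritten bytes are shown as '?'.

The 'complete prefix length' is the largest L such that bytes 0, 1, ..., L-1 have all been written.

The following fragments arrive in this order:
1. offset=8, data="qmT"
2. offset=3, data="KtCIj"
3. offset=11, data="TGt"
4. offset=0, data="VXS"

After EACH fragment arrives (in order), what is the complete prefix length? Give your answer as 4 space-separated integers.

Fragment 1: offset=8 data="qmT" -> buffer=????????qmT??? -> prefix_len=0
Fragment 2: offset=3 data="KtCIj" -> buffer=???KtCIjqmT??? -> prefix_len=0
Fragment 3: offset=11 data="TGt" -> buffer=???KtCIjqmTTGt -> prefix_len=0
Fragment 4: offset=0 data="VXS" -> buffer=VXSKtCIjqmTTGt -> prefix_len=14

Answer: 0 0 0 14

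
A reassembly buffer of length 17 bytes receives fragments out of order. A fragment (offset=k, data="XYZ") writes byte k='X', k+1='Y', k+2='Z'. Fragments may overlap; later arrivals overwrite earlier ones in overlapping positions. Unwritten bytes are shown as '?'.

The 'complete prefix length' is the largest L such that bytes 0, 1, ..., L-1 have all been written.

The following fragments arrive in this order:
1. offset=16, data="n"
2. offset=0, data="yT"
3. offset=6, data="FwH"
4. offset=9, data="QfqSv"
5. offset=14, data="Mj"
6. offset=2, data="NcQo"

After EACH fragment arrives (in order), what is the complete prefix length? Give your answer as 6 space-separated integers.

Answer: 0 2 2 2 2 17

Derivation:
Fragment 1: offset=16 data="n" -> buffer=????????????????n -> prefix_len=0
Fragment 2: offset=0 data="yT" -> buffer=yT??????????????n -> prefix_len=2
Fragment 3: offset=6 data="FwH" -> buffer=yT????FwH???????n -> prefix_len=2
Fragment 4: offset=9 data="QfqSv" -> buffer=yT????FwHQfqSv??n -> prefix_len=2
Fragment 5: offset=14 data="Mj" -> buffer=yT????FwHQfqSvMjn -> prefix_len=2
Fragment 6: offset=2 data="NcQo" -> buffer=yTNcQoFwHQfqSvMjn -> prefix_len=17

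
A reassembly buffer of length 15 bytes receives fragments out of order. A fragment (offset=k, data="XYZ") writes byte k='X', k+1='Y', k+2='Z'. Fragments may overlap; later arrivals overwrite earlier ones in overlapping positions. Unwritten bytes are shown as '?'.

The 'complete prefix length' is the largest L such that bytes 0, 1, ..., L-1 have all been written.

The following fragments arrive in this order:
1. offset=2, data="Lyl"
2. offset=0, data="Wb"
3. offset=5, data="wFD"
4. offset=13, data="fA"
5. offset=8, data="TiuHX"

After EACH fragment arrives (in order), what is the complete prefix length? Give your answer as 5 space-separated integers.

Answer: 0 5 8 8 15

Derivation:
Fragment 1: offset=2 data="Lyl" -> buffer=??Lyl?????????? -> prefix_len=0
Fragment 2: offset=0 data="Wb" -> buffer=WbLyl?????????? -> prefix_len=5
Fragment 3: offset=5 data="wFD" -> buffer=WbLylwFD??????? -> prefix_len=8
Fragment 4: offset=13 data="fA" -> buffer=WbLylwFD?????fA -> prefix_len=8
Fragment 5: offset=8 data="TiuHX" -> buffer=WbLylwFDTiuHXfA -> prefix_len=15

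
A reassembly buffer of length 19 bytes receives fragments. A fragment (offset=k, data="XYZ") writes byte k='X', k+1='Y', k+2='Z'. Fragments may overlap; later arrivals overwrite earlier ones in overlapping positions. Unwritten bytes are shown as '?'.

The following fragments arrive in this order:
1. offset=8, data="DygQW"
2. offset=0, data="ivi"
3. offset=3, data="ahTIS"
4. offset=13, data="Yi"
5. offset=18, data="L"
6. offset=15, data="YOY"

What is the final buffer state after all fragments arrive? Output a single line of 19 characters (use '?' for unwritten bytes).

Answer: iviahTISDygQWYiYOYL

Derivation:
Fragment 1: offset=8 data="DygQW" -> buffer=????????DygQW??????
Fragment 2: offset=0 data="ivi" -> buffer=ivi?????DygQW??????
Fragment 3: offset=3 data="ahTIS" -> buffer=iviahTISDygQW??????
Fragment 4: offset=13 data="Yi" -> buffer=iviahTISDygQWYi????
Fragment 5: offset=18 data="L" -> buffer=iviahTISDygQWYi???L
Fragment 6: offset=15 data="YOY" -> buffer=iviahTISDygQWYiYOYL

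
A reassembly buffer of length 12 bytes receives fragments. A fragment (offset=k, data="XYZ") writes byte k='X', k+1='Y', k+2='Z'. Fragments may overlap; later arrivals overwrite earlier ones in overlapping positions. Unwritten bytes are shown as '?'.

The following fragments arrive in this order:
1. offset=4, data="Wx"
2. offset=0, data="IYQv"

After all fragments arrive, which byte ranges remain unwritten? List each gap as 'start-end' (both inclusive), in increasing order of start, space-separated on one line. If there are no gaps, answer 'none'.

Answer: 6-11

Derivation:
Fragment 1: offset=4 len=2
Fragment 2: offset=0 len=4
Gaps: 6-11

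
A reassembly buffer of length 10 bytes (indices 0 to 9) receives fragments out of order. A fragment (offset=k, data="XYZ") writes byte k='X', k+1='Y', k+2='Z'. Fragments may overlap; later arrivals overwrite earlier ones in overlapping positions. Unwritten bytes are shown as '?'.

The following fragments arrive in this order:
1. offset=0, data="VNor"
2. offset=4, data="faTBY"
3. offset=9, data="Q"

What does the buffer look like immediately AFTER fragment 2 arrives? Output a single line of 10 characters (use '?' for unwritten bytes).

Answer: VNorfaTBY?

Derivation:
Fragment 1: offset=0 data="VNor" -> buffer=VNor??????
Fragment 2: offset=4 data="faTBY" -> buffer=VNorfaTBY?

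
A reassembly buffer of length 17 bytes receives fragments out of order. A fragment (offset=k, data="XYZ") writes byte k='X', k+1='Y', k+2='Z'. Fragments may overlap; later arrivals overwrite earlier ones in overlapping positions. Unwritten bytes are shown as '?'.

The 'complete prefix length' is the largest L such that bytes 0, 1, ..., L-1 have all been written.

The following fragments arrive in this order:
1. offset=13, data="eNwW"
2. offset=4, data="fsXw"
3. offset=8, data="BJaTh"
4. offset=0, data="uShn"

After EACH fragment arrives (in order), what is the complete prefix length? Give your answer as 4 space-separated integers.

Answer: 0 0 0 17

Derivation:
Fragment 1: offset=13 data="eNwW" -> buffer=?????????????eNwW -> prefix_len=0
Fragment 2: offset=4 data="fsXw" -> buffer=????fsXw?????eNwW -> prefix_len=0
Fragment 3: offset=8 data="BJaTh" -> buffer=????fsXwBJaTheNwW -> prefix_len=0
Fragment 4: offset=0 data="uShn" -> buffer=uShnfsXwBJaTheNwW -> prefix_len=17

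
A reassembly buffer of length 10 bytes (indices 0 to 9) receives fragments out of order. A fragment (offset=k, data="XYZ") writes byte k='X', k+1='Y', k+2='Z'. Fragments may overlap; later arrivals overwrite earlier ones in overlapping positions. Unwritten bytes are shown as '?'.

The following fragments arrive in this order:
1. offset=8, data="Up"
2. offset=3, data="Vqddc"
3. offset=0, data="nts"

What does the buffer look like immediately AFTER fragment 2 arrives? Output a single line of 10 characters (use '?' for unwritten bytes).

Answer: ???VqddcUp

Derivation:
Fragment 1: offset=8 data="Up" -> buffer=????????Up
Fragment 2: offset=3 data="Vqddc" -> buffer=???VqddcUp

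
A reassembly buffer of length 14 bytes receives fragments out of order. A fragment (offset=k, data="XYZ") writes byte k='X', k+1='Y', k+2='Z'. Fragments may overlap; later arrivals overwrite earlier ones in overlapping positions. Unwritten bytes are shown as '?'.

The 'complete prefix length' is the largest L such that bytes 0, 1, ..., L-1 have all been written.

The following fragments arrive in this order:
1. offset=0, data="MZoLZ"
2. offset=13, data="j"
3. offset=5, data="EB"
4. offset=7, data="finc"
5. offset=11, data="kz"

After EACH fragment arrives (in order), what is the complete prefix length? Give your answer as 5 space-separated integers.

Fragment 1: offset=0 data="MZoLZ" -> buffer=MZoLZ????????? -> prefix_len=5
Fragment 2: offset=13 data="j" -> buffer=MZoLZ????????j -> prefix_len=5
Fragment 3: offset=5 data="EB" -> buffer=MZoLZEB??????j -> prefix_len=7
Fragment 4: offset=7 data="finc" -> buffer=MZoLZEBfinc??j -> prefix_len=11
Fragment 5: offset=11 data="kz" -> buffer=MZoLZEBfinckzj -> prefix_len=14

Answer: 5 5 7 11 14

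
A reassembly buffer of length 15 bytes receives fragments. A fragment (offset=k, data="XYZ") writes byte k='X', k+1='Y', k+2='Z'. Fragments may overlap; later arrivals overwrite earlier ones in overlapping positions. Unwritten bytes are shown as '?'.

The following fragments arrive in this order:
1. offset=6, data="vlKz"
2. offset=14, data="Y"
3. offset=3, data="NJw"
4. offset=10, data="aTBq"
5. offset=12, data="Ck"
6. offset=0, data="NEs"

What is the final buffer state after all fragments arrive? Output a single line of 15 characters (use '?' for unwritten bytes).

Fragment 1: offset=6 data="vlKz" -> buffer=??????vlKz?????
Fragment 2: offset=14 data="Y" -> buffer=??????vlKz????Y
Fragment 3: offset=3 data="NJw" -> buffer=???NJwvlKz????Y
Fragment 4: offset=10 data="aTBq" -> buffer=???NJwvlKzaTBqY
Fragment 5: offset=12 data="Ck" -> buffer=???NJwvlKzaTCkY
Fragment 6: offset=0 data="NEs" -> buffer=NEsNJwvlKzaTCkY

Answer: NEsNJwvlKzaTCkY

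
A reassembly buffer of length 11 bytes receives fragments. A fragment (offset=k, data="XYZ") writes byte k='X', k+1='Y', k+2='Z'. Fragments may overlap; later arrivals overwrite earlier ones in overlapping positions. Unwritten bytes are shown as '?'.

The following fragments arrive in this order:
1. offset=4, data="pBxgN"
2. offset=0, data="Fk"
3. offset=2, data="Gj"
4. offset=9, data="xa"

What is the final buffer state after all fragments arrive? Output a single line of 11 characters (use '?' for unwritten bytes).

Fragment 1: offset=4 data="pBxgN" -> buffer=????pBxgN??
Fragment 2: offset=0 data="Fk" -> buffer=Fk??pBxgN??
Fragment 3: offset=2 data="Gj" -> buffer=FkGjpBxgN??
Fragment 4: offset=9 data="xa" -> buffer=FkGjpBxgNxa

Answer: FkGjpBxgNxa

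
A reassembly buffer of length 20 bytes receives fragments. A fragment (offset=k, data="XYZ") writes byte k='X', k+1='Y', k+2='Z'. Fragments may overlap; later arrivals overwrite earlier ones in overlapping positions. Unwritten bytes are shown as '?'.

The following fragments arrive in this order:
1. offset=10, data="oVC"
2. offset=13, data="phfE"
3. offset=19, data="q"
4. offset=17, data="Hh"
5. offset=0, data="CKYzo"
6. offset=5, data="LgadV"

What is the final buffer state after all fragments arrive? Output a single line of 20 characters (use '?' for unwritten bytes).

Fragment 1: offset=10 data="oVC" -> buffer=??????????oVC???????
Fragment 2: offset=13 data="phfE" -> buffer=??????????oVCphfE???
Fragment 3: offset=19 data="q" -> buffer=??????????oVCphfE??q
Fragment 4: offset=17 data="Hh" -> buffer=??????????oVCphfEHhq
Fragment 5: offset=0 data="CKYzo" -> buffer=CKYzo?????oVCphfEHhq
Fragment 6: offset=5 data="LgadV" -> buffer=CKYzoLgadVoVCphfEHhq

Answer: CKYzoLgadVoVCphfEHhq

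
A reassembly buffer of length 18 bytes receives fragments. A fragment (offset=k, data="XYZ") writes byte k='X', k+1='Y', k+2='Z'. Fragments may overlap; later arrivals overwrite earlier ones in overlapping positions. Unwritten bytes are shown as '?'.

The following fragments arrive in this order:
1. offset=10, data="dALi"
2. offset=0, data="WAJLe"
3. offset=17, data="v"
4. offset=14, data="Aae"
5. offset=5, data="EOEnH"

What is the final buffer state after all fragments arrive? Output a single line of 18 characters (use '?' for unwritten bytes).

Fragment 1: offset=10 data="dALi" -> buffer=??????????dALi????
Fragment 2: offset=0 data="WAJLe" -> buffer=WAJLe?????dALi????
Fragment 3: offset=17 data="v" -> buffer=WAJLe?????dALi???v
Fragment 4: offset=14 data="Aae" -> buffer=WAJLe?????dALiAaev
Fragment 5: offset=5 data="EOEnH" -> buffer=WAJLeEOEnHdALiAaev

Answer: WAJLeEOEnHdALiAaev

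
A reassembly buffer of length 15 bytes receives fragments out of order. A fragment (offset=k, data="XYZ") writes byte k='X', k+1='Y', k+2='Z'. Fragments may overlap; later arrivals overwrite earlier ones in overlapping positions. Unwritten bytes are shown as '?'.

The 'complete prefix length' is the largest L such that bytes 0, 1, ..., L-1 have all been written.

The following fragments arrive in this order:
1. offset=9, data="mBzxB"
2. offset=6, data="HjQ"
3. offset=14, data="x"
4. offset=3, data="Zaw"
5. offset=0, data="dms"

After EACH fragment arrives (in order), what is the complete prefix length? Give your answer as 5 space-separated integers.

Fragment 1: offset=9 data="mBzxB" -> buffer=?????????mBzxB? -> prefix_len=0
Fragment 2: offset=6 data="HjQ" -> buffer=??????HjQmBzxB? -> prefix_len=0
Fragment 3: offset=14 data="x" -> buffer=??????HjQmBzxBx -> prefix_len=0
Fragment 4: offset=3 data="Zaw" -> buffer=???ZawHjQmBzxBx -> prefix_len=0
Fragment 5: offset=0 data="dms" -> buffer=dmsZawHjQmBzxBx -> prefix_len=15

Answer: 0 0 0 0 15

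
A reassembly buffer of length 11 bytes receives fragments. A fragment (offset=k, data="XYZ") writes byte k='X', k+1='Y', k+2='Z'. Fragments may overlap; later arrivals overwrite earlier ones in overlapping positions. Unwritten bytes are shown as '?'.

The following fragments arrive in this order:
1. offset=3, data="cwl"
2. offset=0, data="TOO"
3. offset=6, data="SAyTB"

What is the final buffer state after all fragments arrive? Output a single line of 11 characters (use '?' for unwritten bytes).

Answer: TOOcwlSAyTB

Derivation:
Fragment 1: offset=3 data="cwl" -> buffer=???cwl?????
Fragment 2: offset=0 data="TOO" -> buffer=TOOcwl?????
Fragment 3: offset=6 data="SAyTB" -> buffer=TOOcwlSAyTB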